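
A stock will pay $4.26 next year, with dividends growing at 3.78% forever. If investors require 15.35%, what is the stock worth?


Formula: P = D1 / (r - g)
Spread: r - g = 0.1535 - 0.0378 = 0.1157
Substituting: P = $4.26 / 0.1157
P = $36.82

$36.82


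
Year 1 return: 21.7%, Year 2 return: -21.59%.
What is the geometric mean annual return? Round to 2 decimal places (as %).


Formula: Geometric mean = ((1+r1)*(1+r2))^(1/2) - 1
Product: (1 + 0.217) * (1 + -0.2159) = 1.217 * 0.7841 = 0.95425
Square root: 0.95425^0.5 = 0.976857
Geometric mean = 0.976857 - 1 = -0.023143
As percentage: -2.31%

-2.31%


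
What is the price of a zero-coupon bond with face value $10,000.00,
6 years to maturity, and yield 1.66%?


Formula: Price = FV / (1 + r)^n
Substituting: Price = $10,000.00 / (1 + 0.0166)^6
Discount factor: (1.0166)^6 = 1.103826
Price = $10,000.00 / 1.103826 = $9,059.40

$9,059.40


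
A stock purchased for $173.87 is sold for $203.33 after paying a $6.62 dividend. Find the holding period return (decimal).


Formula: HPR = (P1 - P0 + D) / P0
Gain: $203.33 - $173.87 + $6.62 = $36.08
HPR = $36.08 / $173.87 = 0.2075

0.2075


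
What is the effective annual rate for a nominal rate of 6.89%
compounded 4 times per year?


Formula: EAR = (1 + r/m)^m - 1
Period rate: r/m = 0.0689 / 4 = 0.017225
Compounding: (1 + 0.017225)^4 = 1.070701
EAR = 1.070701 - 1 = 0.070701

0.070701


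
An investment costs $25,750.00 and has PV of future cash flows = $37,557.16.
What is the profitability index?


Formula: PI = PV(cash flows) / initial investment
Substituting: PI = $37,557.16 / $25,750.00
PI = 1.4585

1.4585


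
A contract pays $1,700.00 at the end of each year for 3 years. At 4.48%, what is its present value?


Formula: PV = PMT * (1 - (1+r)^(-n)) / r
Discount factor: (1 + 0.0448)^(-3) = 0.8768
Bracket: 1 - 0.8768 = 0.1232
PV = $1,700.00 * 0.1232 / 0.0448 = $4,675.00

$4,675.00


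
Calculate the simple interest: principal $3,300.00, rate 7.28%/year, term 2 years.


Formula: I = P * r * t
Substituting: I = $3,300.00 * 0.0728 * 2
Step: I = $3,300.00 * 0.1456
I = $480.48

$480.48


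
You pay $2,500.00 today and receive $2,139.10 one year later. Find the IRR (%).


Formula: IRR = C1/C0 - 1
Substituting: IRR = $2,139.10 / $2,500.00 - 1
Ratio: 0.85564 - 1 = -0.14436
IRR = -14.436%

-14.436%


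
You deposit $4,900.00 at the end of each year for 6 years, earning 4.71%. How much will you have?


Formula: FV = PMT * ((1+r)^n - 1) / r
Growth factor: (1 + 0.0471)^6 = 1.318041
Numerator: 1.318041 - 1 = 0.318041
FV = $4,900.00 * 0.318041 / 0.0471 = $33,087.08

$33,087.08


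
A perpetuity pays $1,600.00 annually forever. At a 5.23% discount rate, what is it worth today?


Formula: PV = C / r
Substituting: PV = $1,600.00 / 0.0523
PV = $30,592.73

$30,592.73


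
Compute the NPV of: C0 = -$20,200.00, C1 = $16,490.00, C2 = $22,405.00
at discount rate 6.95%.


Formula: NPV = C0 + C1/(1+r) + C2/(1+r)^2
Discount C1: $16,490.00 / (1 + 0.0695) = $15,418.42
Discount C2: $22,405.00 / (1 + 0.0695)^2 = $19,587.70
NPV = -$20,200.00 + $15,418.42 + $19,587.70 = $14,806.12

$14,806.12


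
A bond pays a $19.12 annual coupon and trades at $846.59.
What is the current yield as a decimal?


Formula: Current yield = annual coupon / price
Substituting: CY = $19.12 / $846.59
CY = 0.022585

0.022585


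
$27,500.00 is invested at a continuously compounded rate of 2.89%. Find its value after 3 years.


Formula: FV = P * e^(r*t)
Exponent: r*t = 0.0289 * 3 = 0.0867
e^(0.0867) = 1.090569
FV = $27,500.00 * 1.090569 = $29,990.66

$29,990.66


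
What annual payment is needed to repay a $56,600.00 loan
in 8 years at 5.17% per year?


Formula: PMT = PV * r / (1 - (1+r)^(-n))
Denominator: 1 - (1 + 0.0517)^(-8) = 0.331864
Numerator: $56,600.00 * 0.0517 = 2926.22
PMT = 2926.22 / 0.331864 = $8,817.53

$8,817.53


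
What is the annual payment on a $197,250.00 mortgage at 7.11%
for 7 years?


Formula: PMT = PV * r / (1 - (1+r)^(-n))
Denominator: 1 - (1 + 0.0711)^(-7) = 0.381713
Numerator: $197,250.00 * 0.0711 = 14024.475
PMT = 14024.475 / 0.381713 = $36,740.85

$36,740.85


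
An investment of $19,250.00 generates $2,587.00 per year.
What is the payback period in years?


Formula: Payback = investment / annual cash flow
Substituting: Payback = $19,250.00 / $2,587.00
Payback = 7.4411 years

7.4411 years


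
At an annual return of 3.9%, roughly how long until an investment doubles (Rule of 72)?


Formula: Years ≈ 72 / r
Substituting: Years ≈ 72 / 3.9
Years ≈ 18.5

18.5 years


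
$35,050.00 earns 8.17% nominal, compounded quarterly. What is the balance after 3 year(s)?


Formula: FV = P * (1 + r/m)^(m*t)
Period rate: r/m = 0.0817 / 4 = 0.020425
Total periods: m*t = 4 * 3 = 12
Growth factor: (1 + 0.020425)^12 = 1.274598
FV = $35,050.00 * 1.274598 = $44,674.64

$44,674.64


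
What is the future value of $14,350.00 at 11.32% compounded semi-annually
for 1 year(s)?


Formula: FV = P * (1 + r/m)^(m*t)
Period rate: r/m = 0.1132 / 2 = 0.0566
Total periods: m*t = 2 * 1 = 2
Growth factor: (1 + 0.0566)^2 = 1.116404
FV = $14,350.00 * 1.116404 = $16,020.39

$16,020.39


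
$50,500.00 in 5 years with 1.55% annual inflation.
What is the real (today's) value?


Formula: Real value = nominal / (1 + inflation)^years
Price level: (1 + 0.0155)^5 = 1.07994
Real value = $50,500.00 / 1.07994 = $46,761.86

$46,761.86


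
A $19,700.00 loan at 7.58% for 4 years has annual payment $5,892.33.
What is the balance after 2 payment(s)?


Formula: Balance = PV*(1+r)^k - PMT*((1+r)^k - 1)/r
Growth: (1 + 0.0758)^2 = 1.157346
Accumulated factor: ((1+r)^k - 1)/r = 2.0758
Balance = $19,700.00 * 1.157346 - $5,892.33 * 2.0758
Balance = $10,568.41

$10,568.41


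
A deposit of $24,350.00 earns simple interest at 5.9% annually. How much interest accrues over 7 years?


Formula: I = P * r * t
Substituting: I = $24,350.00 * 0.059 * 7
Step: I = $24,350.00 * 0.413
I = $10,056.55

$10,056.55


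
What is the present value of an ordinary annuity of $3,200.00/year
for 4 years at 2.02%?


Formula: PV = PMT * (1 - (1+r)^(-n)) / r
Discount factor: (1 + 0.0202)^(-4) = 0.923121
Bracket: 1 - 0.923121 = 0.076879
PV = $3,200.00 * 0.076879 / 0.0202 = $12,178.82

$12,178.82


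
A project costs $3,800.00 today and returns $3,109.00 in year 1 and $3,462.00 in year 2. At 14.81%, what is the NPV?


Formula: NPV = C0 + C1/(1+r) + C2/(1+r)^2
Discount C1: $3,109.00 / (1 + 0.1481) = $2,707.95
Discount C2: $3,462.00 / (1 + 0.1481)^2 = $2,626.44
NPV = -$3,800.00 + $2,707.95 + $2,626.44 = $1,534.39

$1,534.39


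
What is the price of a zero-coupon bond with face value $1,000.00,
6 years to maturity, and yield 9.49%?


Formula: Price = FV / (1 + r)^n
Substituting: Price = $1,000.00 / (1 + 0.0949)^6
Discount factor: (1.0949)^6 = 1.722847
Price = $1,000.00 / 1.722847 = $580.43

$580.43


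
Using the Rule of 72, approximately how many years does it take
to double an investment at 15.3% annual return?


Formula: Years ≈ 72 / r
Substituting: Years ≈ 72 / 15.3
Years ≈ 4.7

4.7 years


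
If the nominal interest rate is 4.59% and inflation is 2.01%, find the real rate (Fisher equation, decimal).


Formula: (1 + r_real) = (1 + r_nom) / (1 + inflation)
Substituting: (1 + r_real) = 1.0459 / 1.0201
(1 + r_real) = 1.025292
r_real = 1.025292 - 1 = 0.025292

0.025292


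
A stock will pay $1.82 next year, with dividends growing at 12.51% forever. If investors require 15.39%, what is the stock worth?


Formula: P = D1 / (r - g)
Spread: r - g = 0.1539 - 0.1251 = 0.0288
Substituting: P = $1.82 / 0.0288
P = $63.19

$63.19


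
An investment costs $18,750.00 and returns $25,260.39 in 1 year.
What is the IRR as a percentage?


Formula: IRR = C1/C0 - 1
Substituting: IRR = $25,260.39 / $18,750.00 - 1
Ratio: 1.347221 - 1 = 0.347221
IRR = 34.7221%

34.7221%


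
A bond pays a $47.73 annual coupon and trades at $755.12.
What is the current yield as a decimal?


Formula: Current yield = annual coupon / price
Substituting: CY = $47.73 / $755.12
CY = 0.063208

0.063208


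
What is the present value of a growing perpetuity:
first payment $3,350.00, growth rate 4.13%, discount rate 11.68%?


Formula: PV = C / (r - g)
Spread: r - g = 0.1168 - 0.0413 = 0.0755
Substituting: PV = $3,350.00 / 0.0755
PV = $44,370.86

$44,370.86


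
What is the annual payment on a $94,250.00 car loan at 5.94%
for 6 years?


Formula: PMT = PV * r / (1 - (1+r)^(-n))
Denominator: 1 - (1 + 0.0594)^(-6) = 0.292641
Numerator: $94,250.00 * 0.0594 = 5598.45
PMT = 5598.45 / 0.292641 = $19,130.81

$19,130.81


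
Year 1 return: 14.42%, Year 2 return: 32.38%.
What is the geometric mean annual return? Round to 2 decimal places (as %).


Formula: Geometric mean = ((1+r1)*(1+r2))^(1/2) - 1
Product: (1 + 0.1442) * (1 + 0.3238) = 1.1442 * 1.3238 = 1.514692
Square root: 1.514692^0.5 = 1.230728
Geometric mean = 1.230728 - 1 = 0.230728
As percentage: 23.07%

23.07%


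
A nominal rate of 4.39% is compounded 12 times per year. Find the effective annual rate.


Formula: EAR = (1 + r/m)^m - 1
Period rate: r/m = 0.0439 / 12 = 0.003658
Compounding: (1 + 0.003658)^12 = 1.044794
EAR = 1.044794 - 1 = 0.044794

0.044794


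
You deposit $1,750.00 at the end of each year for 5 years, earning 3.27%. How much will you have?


Formula: FV = PMT * ((1+r)^n - 1) / r
Growth factor: (1 + 0.0327)^5 = 1.174548
Numerator: 1.174548 - 1 = 0.174548
FV = $1,750.00 * 0.174548 / 0.0327 = $9,341.27

$9,341.27


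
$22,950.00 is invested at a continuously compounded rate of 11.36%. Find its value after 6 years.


Formula: FV = P * e^(r*t)
Exponent: r*t = 0.1136 * 6 = 0.6816
e^(0.6816) = 1.977038
FV = $22,950.00 * 1.977038 = $45,373.03

$45,373.03


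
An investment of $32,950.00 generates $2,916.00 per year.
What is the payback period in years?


Formula: Payback = investment / annual cash flow
Substituting: Payback = $32,950.00 / $2,916.00
Payback = 11.2997 years

11.2997 years


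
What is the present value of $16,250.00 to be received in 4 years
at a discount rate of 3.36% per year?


Formula: PV = FV / (1 + r)^n
Substituting: PV = $16,250.00 / (1 + 0.0336)^4
Discount factor: (1.0336)^4 = 1.141327
PV = $16,250.00 / 1.141327 = $14,237.82

$14,237.82


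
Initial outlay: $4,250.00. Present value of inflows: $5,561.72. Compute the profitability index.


Formula: PI = PV(cash flows) / initial investment
Substituting: PI = $5,561.72 / $4,250.00
PI = 1.3086

1.3086


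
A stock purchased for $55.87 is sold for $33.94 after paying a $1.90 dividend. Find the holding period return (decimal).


Formula: HPR = (P1 - P0 + D) / P0
Gain: $33.94 - $55.87 + $1.90 = -$20.03
HPR = -$20.03 / $55.87 = -0.3585

-0.3585


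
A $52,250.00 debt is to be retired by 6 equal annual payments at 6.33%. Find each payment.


Formula: PMT = PV * r / (1 - (1+r)^(-n))
Denominator: 1 - (1 + 0.0633)^(-6) = 0.308065
Numerator: $52,250.00 * 0.0633 = 3307.425
PMT = 3307.425 / 0.308065 = $10,736.12

$10,736.12


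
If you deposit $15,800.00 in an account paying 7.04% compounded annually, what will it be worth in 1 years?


Formula: FV = P * (1 + r)^n
Substituting: FV = $15,800.00 * (1 + 0.0704)^1
Growth factor: (1.0704)^1 = 1.0704
FV = $15,800.00 * 1.0704 = $16,912.32

$16,912.32


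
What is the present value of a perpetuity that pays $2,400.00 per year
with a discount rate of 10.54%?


Formula: PV = C / r
Substituting: PV = $2,400.00 / 0.1054
PV = $22,770.40

$22,770.40


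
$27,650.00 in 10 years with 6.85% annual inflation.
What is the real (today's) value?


Formula: Real value = nominal / (1 + inflation)^years
Price level: (1 + 0.0685)^10 = 1.939748
Real value = $27,650.00 / 1.939748 = $14,254.43

$14,254.43


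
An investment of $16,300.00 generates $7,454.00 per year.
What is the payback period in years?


Formula: Payback = investment / annual cash flow
Substituting: Payback = $16,300.00 / $7,454.00
Payback = 2.1867 years

2.1867 years


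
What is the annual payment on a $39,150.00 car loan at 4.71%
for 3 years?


Formula: PMT = PV * r / (1 - (1+r)^(-n))
Denominator: 1 - (1 + 0.0471)^(-3) = 0.128965
Numerator: $39,150.00 * 0.0471 = 1843.965
PMT = 1843.965 / 0.128965 = $14,298.16

$14,298.16


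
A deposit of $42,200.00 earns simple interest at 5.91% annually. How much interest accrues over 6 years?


Formula: I = P * r * t
Substituting: I = $42,200.00 * 0.0591 * 6
Step: I = $42,200.00 * 0.3546
I = $14,964.12

$14,964.12


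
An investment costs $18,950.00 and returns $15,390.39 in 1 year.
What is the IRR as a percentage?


Formula: IRR = C1/C0 - 1
Substituting: IRR = $15,390.39 / $18,950.00 - 1
Ratio: 0.812158 - 1 = -0.187842
IRR = -18.7842%

-18.7842%


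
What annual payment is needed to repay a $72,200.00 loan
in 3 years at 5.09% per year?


Formula: PMT = PV * r / (1 - (1+r)^(-n))
Denominator: 1 - (1 + 0.0509)^(-3) = 0.13838
Numerator: $72,200.00 * 0.0509 = 3674.98
PMT = 3674.98 / 0.13838 = $26,557.18

$26,557.18


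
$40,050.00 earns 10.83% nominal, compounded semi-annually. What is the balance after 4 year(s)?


Formula: FV = P * (1 + r/m)^(m*t)
Period rate: r/m = 0.1083 / 2 = 0.05415
Total periods: m*t = 2 * 4 = 8
Growth factor: (1 + 0.05415)^8 = 1.524823
FV = $40,050.00 * 1.524823 = $61,069.14

$61,069.14


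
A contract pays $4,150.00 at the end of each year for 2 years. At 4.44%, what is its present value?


Formula: PV = PMT * (1 - (1+r)^(-n)) / r
Discount factor: (1 + 0.0444)^(-2) = 0.916782
Bracket: 1 - 0.916782 = 0.083218
PV = $4,150.00 * 0.083218 / 0.0444 = $7,778.22

$7,778.22


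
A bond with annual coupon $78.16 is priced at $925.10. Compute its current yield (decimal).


Formula: Current yield = annual coupon / price
Substituting: CY = $78.16 / $925.10
CY = 0.084488

0.084488


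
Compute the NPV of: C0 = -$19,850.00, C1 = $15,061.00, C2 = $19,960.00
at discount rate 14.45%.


Formula: NPV = C0 + C1/(1+r) + C2/(1+r)^2
Discount C1: $15,061.00 / (1 + 0.1445) = $13,159.46
Discount C2: $19,960.00 / (1 + 0.1445)^2 = $15,238.03
NPV = -$19,850.00 + $13,159.46 + $15,238.03 = $8,547.49

$8,547.49


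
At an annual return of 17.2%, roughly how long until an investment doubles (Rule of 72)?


Formula: Years ≈ 72 / r
Substituting: Years ≈ 72 / 17.2
Years ≈ 4.2

4.2 years


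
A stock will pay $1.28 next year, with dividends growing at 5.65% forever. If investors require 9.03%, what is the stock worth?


Formula: P = D1 / (r - g)
Spread: r - g = 0.0903 - 0.0565 = 0.0338
Substituting: P = $1.28 / 0.0338
P = $37.87

$37.87


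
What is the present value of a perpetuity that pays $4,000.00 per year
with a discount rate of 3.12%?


Formula: PV = C / r
Substituting: PV = $4,000.00 / 0.0312
PV = $128,205.13

$128,205.13


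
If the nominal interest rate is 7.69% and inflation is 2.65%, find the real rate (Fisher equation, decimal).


Formula: (1 + r_real) = (1 + r_nom) / (1 + inflation)
Substituting: (1 + r_real) = 1.0769 / 1.0265
(1 + r_real) = 1.049099
r_real = 1.049099 - 1 = 0.049099

0.049099


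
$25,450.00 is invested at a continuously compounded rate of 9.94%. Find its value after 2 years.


Formula: FV = P * e^(r*t)
Exponent: r*t = 0.0994 * 2 = 0.1988
e^(0.1988) = 1.219938
FV = $25,450.00 * 1.219938 = $31,047.42

$31,047.42


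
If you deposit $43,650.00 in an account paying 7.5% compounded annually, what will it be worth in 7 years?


Formula: FV = P * (1 + r)^n
Substituting: FV = $43,650.00 * (1 + 0.075)^7
Growth factor: (1.075)^7 = 1.659049
FV = $43,650.00 * 1.659049 = $72,417.49

$72,417.49


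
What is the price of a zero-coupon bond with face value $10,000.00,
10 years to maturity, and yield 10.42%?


Formula: Price = FV / (1 + r)^n
Substituting: Price = $10,000.00 / (1 + 0.1042)^10
Discount factor: (1.1042)^10 = 2.694495
Price = $10,000.00 / 2.694495 = $3,711.27

$3,711.27


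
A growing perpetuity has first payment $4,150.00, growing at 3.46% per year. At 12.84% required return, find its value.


Formula: PV = C / (r - g)
Spread: r - g = 0.1284 - 0.0346 = 0.0938
Substituting: PV = $4,150.00 / 0.0938
PV = $44,243.07

$44,243.07


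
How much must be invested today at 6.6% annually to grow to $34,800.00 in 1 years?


Formula: PV = FV / (1 + r)^n
Substituting: PV = $34,800.00 / (1 + 0.066)^1
Discount factor: (1.066)^1 = 1.066
PV = $34,800.00 / 1.066 = $32,645.40

$32,645.40


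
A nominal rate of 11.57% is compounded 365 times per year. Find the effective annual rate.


Formula: EAR = (1 + r/m)^m - 1
Period rate: r/m = 0.1157 / 365 = 0.000317
Compounding: (1 + 0.000317)^365 = 1.122638
EAR = 1.122638 - 1 = 0.122638

0.122638


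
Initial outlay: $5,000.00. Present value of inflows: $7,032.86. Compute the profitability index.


Formula: PI = PV(cash flows) / initial investment
Substituting: PI = $7,032.86 / $5,000.00
PI = 1.4066

1.4066


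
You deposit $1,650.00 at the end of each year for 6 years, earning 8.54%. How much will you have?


Formula: FV = PMT * ((1+r)^n - 1) / r
Growth factor: (1 + 0.0854)^6 = 1.63508
Numerator: 1.63508 - 1 = 0.63508
FV = $1,650.00 * 0.63508 / 0.0854 = $12,270.27

$12,270.27


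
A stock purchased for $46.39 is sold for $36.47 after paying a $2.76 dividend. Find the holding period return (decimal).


Formula: HPR = (P1 - P0 + D) / P0
Gain: $36.47 - $46.39 + $2.76 = -$7.16
HPR = -$7.16 / $46.39 = -0.1543

-0.1543


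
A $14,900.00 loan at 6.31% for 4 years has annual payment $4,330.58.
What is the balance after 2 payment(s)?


Formula: Balance = PV*(1+r)^k - PMT*((1+r)^k - 1)/r
Growth: (1 + 0.0631)^2 = 1.130182
Accumulated factor: ((1+r)^k - 1)/r = 2.0631
Balance = $14,900.00 * 1.130182 - $4,330.58 * 2.0631
Balance = $7,905.29

$7,905.29


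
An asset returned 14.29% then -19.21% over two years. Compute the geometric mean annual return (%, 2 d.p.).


Formula: Geometric mean = ((1+r1)*(1+r2))^(1/2) - 1
Product: (1 + 0.1429) * (1 + -0.1921) = 1.1429 * 0.8079 = 0.923349
Square root: 0.923349^0.5 = 0.96091
Geometric mean = 0.96091 - 1 = -0.03909
As percentage: -3.91%

-3.91%


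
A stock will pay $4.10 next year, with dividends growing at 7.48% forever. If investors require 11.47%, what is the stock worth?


Formula: P = D1 / (r - g)
Spread: r - g = 0.1147 - 0.0748 = 0.0399
Substituting: P = $4.10 / 0.0399
P = $102.76

$102.76


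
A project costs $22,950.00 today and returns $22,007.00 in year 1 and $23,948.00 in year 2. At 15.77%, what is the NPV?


Formula: NPV = C0 + C1/(1+r) + C2/(1+r)^2
Discount C1: $22,007.00 / (1 + 0.1577) = $19,009.24
Discount C2: $23,948.00 / (1 + 0.1577)^2 = $17,868.05
NPV = -$22,950.00 + $19,009.24 + $17,868.05 = $13,927.29

$13,927.29


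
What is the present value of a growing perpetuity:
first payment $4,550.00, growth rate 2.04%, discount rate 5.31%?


Formula: PV = C / (r - g)
Spread: r - g = 0.0531 - 0.0204 = 0.0327
Substituting: PV = $4,550.00 / 0.0327
PV = $139,143.73

$139,143.73


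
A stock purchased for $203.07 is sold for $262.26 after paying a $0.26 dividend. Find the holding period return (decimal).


Formula: HPR = (P1 - P0 + D) / P0
Gain: $262.26 - $203.07 + $0.26 = $59.45
HPR = $59.45 / $203.07 = 0.2928

0.2928


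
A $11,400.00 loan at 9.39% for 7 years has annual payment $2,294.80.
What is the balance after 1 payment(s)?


Formula: Balance = PV*(1+r)^k - PMT*((1+r)^k - 1)/r
Growth: (1 + 0.0939)^1 = 1.0939
Accumulated factor: ((1+r)^k - 1)/r = 1.0
Balance = $11,400.00 * 1.0939 - $2,294.80 * 1.0
Balance = $10,175.66

$10,175.66


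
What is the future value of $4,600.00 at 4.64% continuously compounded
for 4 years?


Formula: FV = P * e^(r*t)
Exponent: r*t = 0.0464 * 4 = 0.1856
e^(0.1856) = 1.203941
FV = $4,600.00 * 1.203941 = $5,538.13

$5,538.13


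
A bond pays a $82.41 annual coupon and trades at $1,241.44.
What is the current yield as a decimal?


Formula: Current yield = annual coupon / price
Substituting: CY = $82.41 / $1,241.44
CY = 0.066383

0.066383


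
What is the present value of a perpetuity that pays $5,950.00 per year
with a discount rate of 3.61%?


Formula: PV = C / r
Substituting: PV = $5,950.00 / 0.0361
PV = $164,819.94

$164,819.94


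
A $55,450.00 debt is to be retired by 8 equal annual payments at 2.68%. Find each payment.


Formula: PMT = PV * r / (1 - (1+r)^(-n))
Denominator: 1 - (1 + 0.0268)^(-8) = 0.190693
Numerator: $55,450.00 * 0.0268 = 1486.06
PMT = 1486.06 / 0.190693 = $7,792.93

$7,792.93


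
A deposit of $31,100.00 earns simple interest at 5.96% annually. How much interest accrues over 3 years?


Formula: I = P * r * t
Substituting: I = $31,100.00 * 0.0596 * 3
Step: I = $31,100.00 * 0.1788
I = $5,560.68

$5,560.68


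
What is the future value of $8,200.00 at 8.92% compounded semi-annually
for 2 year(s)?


Formula: FV = P * (1 + r/m)^(m*t)
Period rate: r/m = 0.0892 / 2 = 0.0446
Total periods: m*t = 2 * 2 = 4
Growth factor: (1 + 0.0446)^4 = 1.190694
FV = $8,200.00 * 1.190694 = $9,763.69

$9,763.69


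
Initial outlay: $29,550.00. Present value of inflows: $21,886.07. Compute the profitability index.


Formula: PI = PV(cash flows) / initial investment
Substituting: PI = $21,886.07 / $29,550.00
PI = 0.7406

0.7406


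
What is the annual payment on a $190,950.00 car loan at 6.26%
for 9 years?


Formula: PMT = PV * r / (1 - (1+r)^(-n))
Denominator: 1 - (1 + 0.0626)^(-9) = 0.421009
Numerator: $190,950.00 * 0.0626 = 11953.47
PMT = 11953.47 / 0.421009 = $28,392.42

$28,392.42


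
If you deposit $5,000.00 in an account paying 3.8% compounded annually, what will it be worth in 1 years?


Formula: FV = P * (1 + r)^n
Substituting: FV = $5,000.00 * (1 + 0.038)^1
Growth factor: (1.038)^1 = 1.038
FV = $5,000.00 * 1.038 = $5,190.00

$5,190.00


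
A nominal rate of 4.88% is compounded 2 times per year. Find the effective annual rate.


Formula: EAR = (1 + r/m)^m - 1
Period rate: r/m = 0.0488 / 2 = 0.0244
Compounding: (1 + 0.0244)^2 = 1.049395
EAR = 1.049395 - 1 = 0.049395

0.049395


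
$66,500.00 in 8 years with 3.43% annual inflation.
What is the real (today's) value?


Formula: Real value = nominal / (1 + inflation)^years
Price level: (1 + 0.0343)^8 = 1.309701
Real value = $66,500.00 / 1.309701 = $50,774.94

$50,774.94


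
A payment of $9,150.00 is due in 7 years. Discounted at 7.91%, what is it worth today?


Formula: PV = FV / (1 + r)^n
Substituting: PV = $9,150.00 / (1 + 0.0791)^7
Discount factor: (1.0791)^7 = 1.703852
PV = $9,150.00 / 1.703852 = $5,370.18

$5,370.18


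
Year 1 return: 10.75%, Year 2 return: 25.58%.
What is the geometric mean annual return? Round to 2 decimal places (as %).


Formula: Geometric mean = ((1+r1)*(1+r2))^(1/2) - 1
Product: (1 + 0.1075) * (1 + 0.2558) = 1.1075 * 1.2558 = 1.390799
Square root: 1.390799^0.5 = 1.179321
Geometric mean = 1.179321 - 1 = 0.179321
As percentage: 17.93%

17.93%


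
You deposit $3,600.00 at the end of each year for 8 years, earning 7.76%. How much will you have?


Formula: FV = PMT * ((1+r)^n - 1) / r
Growth factor: (1 + 0.0776)^8 = 1.81828
Numerator: 1.81828 - 1 = 0.81828
FV = $3,600.00 * 0.81828 / 0.0776 = $37,961.42

$37,961.42


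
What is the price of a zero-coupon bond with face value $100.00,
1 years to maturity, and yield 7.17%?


Formula: Price = FV / (1 + r)^n
Substituting: Price = $100.00 / (1 + 0.0717)^1
Discount factor: (1.0717)^1 = 1.0717
Price = $100.00 / 1.0717 = $93.31

$93.31


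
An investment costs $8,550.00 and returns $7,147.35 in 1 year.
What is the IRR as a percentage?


Formula: IRR = C1/C0 - 1
Substituting: IRR = $7,147.35 / $8,550.00 - 1
Ratio: 0.835947 - 1 = -0.164053
IRR = -16.4053%

-16.4053%


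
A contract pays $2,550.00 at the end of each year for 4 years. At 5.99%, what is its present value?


Formula: PV = PMT * (1 - (1+r)^(-n)) / r
Discount factor: (1 + 0.0599)^(-4) = 0.792393
Bracket: 1 - 0.792393 = 0.207607
PV = $2,550.00 * 0.207607 / 0.0599 = $8,838.04

$8,838.04


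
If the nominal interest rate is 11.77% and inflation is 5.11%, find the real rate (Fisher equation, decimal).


Formula: (1 + r_real) = (1 + r_nom) / (1 + inflation)
Substituting: (1 + r_real) = 1.1177 / 1.0511
(1 + r_real) = 1.063362
r_real = 1.063362 - 1 = 0.063362

0.063362


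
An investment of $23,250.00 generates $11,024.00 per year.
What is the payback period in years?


Formula: Payback = investment / annual cash flow
Substituting: Payback = $23,250.00 / $11,024.00
Payback = 2.109 years

2.109 years


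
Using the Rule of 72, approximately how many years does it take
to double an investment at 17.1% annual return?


Formula: Years ≈ 72 / r
Substituting: Years ≈ 72 / 17.1
Years ≈ 4.2

4.2 years


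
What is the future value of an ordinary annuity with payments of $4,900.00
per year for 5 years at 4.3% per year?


Formula: FV = PMT * ((1+r)^n - 1) / r
Growth factor: (1 + 0.043)^5 = 1.234302
Numerator: 1.234302 - 1 = 0.234302
FV = $4,900.00 * 0.234302 / 0.043 = $26,699.57

$26,699.57


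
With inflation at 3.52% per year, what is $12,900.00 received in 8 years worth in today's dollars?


Formula: Real value = nominal / (1 + inflation)^years
Price level: (1 + 0.0352)^8 = 1.318846
Real value = $12,900.00 / 1.318846 = $9,781.28

$9,781.28


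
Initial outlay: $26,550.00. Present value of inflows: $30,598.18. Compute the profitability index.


Formula: PI = PV(cash flows) / initial investment
Substituting: PI = $30,598.18 / $26,550.00
PI = 1.1525

1.1525


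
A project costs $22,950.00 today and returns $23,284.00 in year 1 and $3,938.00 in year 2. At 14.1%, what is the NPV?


Formula: NPV = C0 + C1/(1+r) + C2/(1+r)^2
Discount C1: $23,284.00 / (1 + 0.141) = $20,406.66
Discount C2: $3,938.00 / (1 + 0.141)^2 = $3,024.85
NPV = -$22,950.00 + $20,406.66 + $3,024.85 = $481.51

$481.51


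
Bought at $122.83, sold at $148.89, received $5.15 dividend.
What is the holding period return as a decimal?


Formula: HPR = (P1 - P0 + D) / P0
Gain: $148.89 - $122.83 + $5.15 = $31.21
HPR = $31.21 / $122.83 = 0.2541

0.2541


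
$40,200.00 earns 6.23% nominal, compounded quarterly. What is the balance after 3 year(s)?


Formula: FV = P * (1 + r/m)^(m*t)
Period rate: r/m = 0.0623 / 4 = 0.015575
Total periods: m*t = 4 * 3 = 12
Growth factor: (1 + 0.015575)^12 = 1.203771
FV = $40,200.00 * 1.203771 = $48,391.61

$48,391.61


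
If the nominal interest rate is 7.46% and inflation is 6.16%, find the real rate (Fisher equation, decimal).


Formula: (1 + r_real) = (1 + r_nom) / (1 + inflation)
Substituting: (1 + r_real) = 1.0746 / 1.0616
(1 + r_real) = 1.012246
r_real = 1.012246 - 1 = 0.012246

0.012246


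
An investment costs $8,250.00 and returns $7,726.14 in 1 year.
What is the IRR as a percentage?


Formula: IRR = C1/C0 - 1
Substituting: IRR = $7,726.14 / $8,250.00 - 1
Ratio: 0.936502 - 1 = -0.063498
IRR = -6.3498%

-6.3498%


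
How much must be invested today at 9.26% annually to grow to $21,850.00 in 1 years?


Formula: PV = FV / (1 + r)^n
Substituting: PV = $21,850.00 / (1 + 0.0926)^1
Discount factor: (1.0926)^1 = 1.0926
PV = $21,850.00 / 1.0926 = $19,998.17

$19,998.17


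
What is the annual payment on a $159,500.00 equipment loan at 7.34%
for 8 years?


Formula: PMT = PV * r / (1 - (1+r)^(-n))
Denominator: 1 - (1 + 0.0734)^(-8) = 0.432577
Numerator: $159,500.00 * 0.0734 = 11707.3
PMT = 11707.3 / 0.432577 = $27,064.11

$27,064.11


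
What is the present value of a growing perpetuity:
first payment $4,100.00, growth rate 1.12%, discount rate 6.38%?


Formula: PV = C / (r - g)
Spread: r - g = 0.0638 - 0.0112 = 0.0526
Substituting: PV = $4,100.00 / 0.0526
PV = $77,946.77

$77,946.77


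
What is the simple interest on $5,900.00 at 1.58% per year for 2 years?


Formula: I = P * r * t
Substituting: I = $5,900.00 * 0.0158 * 2
Step: I = $5,900.00 * 0.0316
I = $186.44

$186.44


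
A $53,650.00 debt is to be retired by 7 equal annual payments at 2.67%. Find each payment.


Formula: PMT = PV * r / (1 - (1+r)^(-n))
Denominator: 1 - (1 + 0.0267)^(-7) = 0.168437
Numerator: $53,650.00 * 0.0267 = 1432.455
PMT = 1432.455 / 0.168437 = $8,504.39

$8,504.39


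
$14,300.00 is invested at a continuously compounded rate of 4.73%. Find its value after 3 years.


Formula: FV = P * e^(r*t)
Exponent: r*t = 0.0473 * 3 = 0.1419
e^(0.1419) = 1.152461
FV = $14,300.00 * 1.152461 = $16,480.20

$16,480.20


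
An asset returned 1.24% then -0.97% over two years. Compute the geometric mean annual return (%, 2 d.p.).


Formula: Geometric mean = ((1+r1)*(1+r2))^(1/2) - 1
Product: (1 + 0.0124) * (1 + -0.0097) = 1.0124 * 0.9903 = 1.00258
Square root: 1.00258^0.5 = 1.001289
Geometric mean = 1.001289 - 1 = 0.001289
As percentage: 0.13%

0.13%


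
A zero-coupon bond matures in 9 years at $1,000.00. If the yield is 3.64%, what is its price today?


Formula: Price = FV / (1 + r)^n
Substituting: Price = $1,000.00 / (1 + 0.0364)^9
Discount factor: (1.0364)^9 = 1.379579
Price = $1,000.00 / 1.379579 = $724.86

$724.86


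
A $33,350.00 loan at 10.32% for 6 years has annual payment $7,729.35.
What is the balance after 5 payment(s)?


Formula: Balance = PV*(1+r)^k - PMT*((1+r)^k - 1)/r
Growth: (1 + 0.1032)^5 = 1.634072
Accumulated factor: ((1+r)^k - 1)/r = 6.144111
Balance = $33,350.00 * 1.634072 - $7,729.35 * 6.144111
Balance = $7,006.32

$7,006.32


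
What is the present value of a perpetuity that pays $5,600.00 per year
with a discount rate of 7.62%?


Formula: PV = C / r
Substituting: PV = $5,600.00 / 0.0762
PV = $73,490.81

$73,490.81


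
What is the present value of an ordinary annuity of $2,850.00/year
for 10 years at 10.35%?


Formula: PV = PMT * (1 - (1+r)^(-n)) / r
Discount factor: (1 + 0.1035)^(-10) = 0.373488
Bracket: 1 - 0.373488 = 0.626512
PV = $2,850.00 * 0.626512 / 0.1035 = $17,251.78

$17,251.78


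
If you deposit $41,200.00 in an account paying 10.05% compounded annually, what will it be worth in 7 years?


Formula: FV = P * (1 + r)^n
Substituting: FV = $41,200.00 * (1 + 0.1005)^7
Growth factor: (1.1005)^7 = 1.954926
FV = $41,200.00 * 1.954926 = $80,542.95

$80,542.95


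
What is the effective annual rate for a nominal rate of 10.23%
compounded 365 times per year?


Formula: EAR = (1 + r/m)^m - 1
Period rate: r/m = 0.1023 / 365 = 0.00028
Compounding: (1 + 0.00028)^365 = 1.1077
EAR = 1.1077 - 1 = 0.1077

0.1077


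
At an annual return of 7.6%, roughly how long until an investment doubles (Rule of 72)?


Formula: Years ≈ 72 / r
Substituting: Years ≈ 72 / 7.6
Years ≈ 9.5

9.5 years


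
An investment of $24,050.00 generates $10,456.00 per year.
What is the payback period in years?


Formula: Payback = investment / annual cash flow
Substituting: Payback = $24,050.00 / $10,456.00
Payback = 2.3001 years

2.3001 years


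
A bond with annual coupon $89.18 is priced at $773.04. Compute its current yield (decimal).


Formula: Current yield = annual coupon / price
Substituting: CY = $89.18 / $773.04
CY = 0.115363

0.115363


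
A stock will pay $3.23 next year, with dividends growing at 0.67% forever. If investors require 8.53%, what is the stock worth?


Formula: P = D1 / (r - g)
Spread: r - g = 0.0853 - 0.0067 = 0.0786
Substituting: P = $3.23 / 0.0786
P = $41.09

$41.09


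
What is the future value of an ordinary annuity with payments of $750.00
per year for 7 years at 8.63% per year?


Formula: FV = PMT * ((1+r)^n - 1) / r
Growth factor: (1 + 0.0863)^7 = 1.785042
Numerator: 1.785042 - 1 = 0.785042
FV = $750.00 * 0.785042 / 0.0863 = $6,822.50

$6,822.50


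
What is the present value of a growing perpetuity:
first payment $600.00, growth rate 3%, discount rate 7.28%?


Formula: PV = C / (r - g)
Spread: r - g = 0.0728 - 0.03 = 0.0428
Substituting: PV = $600.00 / 0.0428
PV = $14,018.69

$14,018.69


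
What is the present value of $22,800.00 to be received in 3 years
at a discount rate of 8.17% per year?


Formula: PV = FV / (1 + r)^n
Substituting: PV = $22,800.00 / (1 + 0.0817)^3
Discount factor: (1.0817)^3 = 1.26567
PV = $22,800.00 / 1.26567 = $18,014.17

$18,014.17


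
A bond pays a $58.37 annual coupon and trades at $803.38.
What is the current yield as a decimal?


Formula: Current yield = annual coupon / price
Substituting: CY = $58.37 / $803.38
CY = 0.072656

0.072656


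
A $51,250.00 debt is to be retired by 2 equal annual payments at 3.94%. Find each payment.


Formula: PMT = PV * r / (1 - (1+r)^(-n))
Denominator: 1 - (1 + 0.0394)^(-2) = 0.074376
Numerator: $51,250.00 * 0.0394 = 2019.25
PMT = 2019.25 / 0.074376 = $27,149.19

$27,149.19


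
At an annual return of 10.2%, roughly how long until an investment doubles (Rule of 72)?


Formula: Years ≈ 72 / r
Substituting: Years ≈ 72 / 10.2
Years ≈ 7.1

7.1 years


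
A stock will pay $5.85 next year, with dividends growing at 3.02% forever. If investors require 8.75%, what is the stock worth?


Formula: P = D1 / (r - g)
Spread: r - g = 0.0875 - 0.0302 = 0.0573
Substituting: P = $5.85 / 0.0573
P = $102.09

$102.09


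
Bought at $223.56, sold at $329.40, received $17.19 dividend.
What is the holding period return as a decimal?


Formula: HPR = (P1 - P0 + D) / P0
Gain: $329.40 - $223.56 + $17.19 = $123.03
HPR = $123.03 / $223.56 = 0.5503

0.5503


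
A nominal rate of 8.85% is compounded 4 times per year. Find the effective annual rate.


Formula: EAR = (1 + r/m)^m - 1
Period rate: r/m = 0.0885 / 4 = 0.022125
Compounding: (1 + 0.022125)^4 = 1.091481
EAR = 1.091481 - 1 = 0.091481

0.091481


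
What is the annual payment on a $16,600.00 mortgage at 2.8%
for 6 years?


Formula: PMT = PV * r / (1 - (1+r)^(-n))
Denominator: 1 - (1 + 0.028)^(-6) = 0.152692
Numerator: $16,600.00 * 0.028 = 464.8
PMT = 464.8 / 0.152692 = $3,044.04

$3,044.04


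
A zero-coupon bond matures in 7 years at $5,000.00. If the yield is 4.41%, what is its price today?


Formula: Price = FV / (1 + r)^n
Substituting: Price = $5,000.00 / (1 + 0.0441)^7
Discount factor: (1.0441)^7 = 1.352679
Price = $5,000.00 / 1.352679 = $3,696.37

$3,696.37


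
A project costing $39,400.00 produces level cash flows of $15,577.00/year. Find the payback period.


Formula: Payback = investment / annual cash flow
Substituting: Payback = $39,400.00 / $15,577.00
Payback = 2.5294 years

2.5294 years


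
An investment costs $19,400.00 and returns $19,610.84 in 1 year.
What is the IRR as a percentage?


Formula: IRR = C1/C0 - 1
Substituting: IRR = $19,610.84 / $19,400.00 - 1
Ratio: 1.010868 - 1 = 0.010868
IRR = 1.0868%

1.0868%


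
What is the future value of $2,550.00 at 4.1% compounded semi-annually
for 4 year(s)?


Formula: FV = P * (1 + r/m)^(m*t)
Period rate: r/m = 0.041 / 2 = 0.0205
Total periods: m*t = 2 * 4 = 8
Growth factor: (1 + 0.0205)^8 = 1.176262
FV = $2,550.00 * 1.176262 = $2,999.47

$2,999.47


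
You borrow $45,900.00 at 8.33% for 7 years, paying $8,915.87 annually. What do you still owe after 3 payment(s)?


Formula: Balance = PV*(1+r)^k - PMT*((1+r)^k - 1)/r
Growth: (1 + 0.0833)^3 = 1.271295
Accumulated factor: ((1+r)^k - 1)/r = 3.256839
Balance = $45,900.00 * 1.271295 - $8,915.87 * 3.256839
Balance = $29,314.87

$29,314.87


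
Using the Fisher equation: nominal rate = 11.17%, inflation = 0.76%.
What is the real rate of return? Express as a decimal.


Formula: (1 + r_real) = (1 + r_nom) / (1 + inflation)
Substituting: (1 + r_real) = 1.1117 / 1.0076
(1 + r_real) = 1.103315
r_real = 1.103315 - 1 = 0.103315

0.103315


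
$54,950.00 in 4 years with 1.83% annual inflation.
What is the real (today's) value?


Formula: Real value = nominal / (1 + inflation)^years
Price level: (1 + 0.0183)^4 = 1.075234
Real value = $54,950.00 / 1.075234 = $51,105.16

$51,105.16


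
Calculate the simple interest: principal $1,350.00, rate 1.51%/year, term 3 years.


Formula: I = P * r * t
Substituting: I = $1,350.00 * 0.0151 * 3
Step: I = $1,350.00 * 0.0453
I = $61.16

$61.16


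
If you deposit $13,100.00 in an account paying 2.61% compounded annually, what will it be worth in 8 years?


Formula: FV = P * (1 + r)^n
Substituting: FV = $13,100.00 * (1 + 0.0261)^8
Growth factor: (1.0261)^8 = 1.228903
FV = $13,100.00 * 1.228903 = $16,098.63

$16,098.63


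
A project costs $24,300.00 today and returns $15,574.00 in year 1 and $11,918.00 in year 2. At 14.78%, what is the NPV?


Formula: NPV = C0 + C1/(1+r) + C2/(1+r)^2
Discount C1: $15,574.00 / (1 + 0.1478) = $13,568.57
Discount C2: $11,918.00 / (1 + 0.1478)^2 = $9,046.30
NPV = -$24,300.00 + $13,568.57 + $9,046.30 = -$1,685.14

-$1,685.14


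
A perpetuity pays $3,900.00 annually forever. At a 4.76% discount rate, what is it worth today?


Formula: PV = C / r
Substituting: PV = $3,900.00 / 0.0476
PV = $81,932.77

$81,932.77


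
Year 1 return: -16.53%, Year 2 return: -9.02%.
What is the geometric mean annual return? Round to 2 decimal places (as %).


Formula: Geometric mean = ((1+r1)*(1+r2))^(1/2) - 1
Product: (1 + -0.1653) * (1 + -0.0902) = 0.8347 * 0.9098 = 0.75941
Square root: 0.75941^0.5 = 0.871441
Geometric mean = 0.871441 - 1 = -0.128559
As percentage: -12.86%

-12.86%


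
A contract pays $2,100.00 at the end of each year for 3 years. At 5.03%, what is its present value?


Formula: PV = PMT * (1 - (1+r)^(-n)) / r
Discount factor: (1 + 0.0503)^(-3) = 0.863098
Bracket: 1 - 0.863098 = 0.136902
PV = $2,100.00 * 0.136902 / 0.0503 = $5,715.61

$5,715.61


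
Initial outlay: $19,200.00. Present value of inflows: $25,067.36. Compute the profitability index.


Formula: PI = PV(cash flows) / initial investment
Substituting: PI = $25,067.36 / $19,200.00
PI = 1.3056

1.3056


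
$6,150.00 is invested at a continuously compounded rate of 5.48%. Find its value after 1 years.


Formula: FV = P * e^(r*t)
Exponent: r*t = 0.0548 * 1 = 0.0548
e^(0.0548) = 1.056329
FV = $6,150.00 * 1.056329 = $6,496.43

$6,496.43


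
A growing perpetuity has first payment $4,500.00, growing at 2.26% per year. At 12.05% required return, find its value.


Formula: PV = C / (r - g)
Spread: r - g = 0.1205 - 0.0226 = 0.0979
Substituting: PV = $4,500.00 / 0.0979
PV = $45,965.27

$45,965.27


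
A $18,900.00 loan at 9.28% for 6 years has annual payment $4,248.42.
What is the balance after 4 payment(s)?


Formula: Balance = PV*(1+r)^k - PMT*((1+r)^k - 1)/r
Growth: (1 + 0.0928)^4 = 1.426142
Accumulated factor: ((1+r)^k - 1)/r = 4.592047
Balance = $18,900.00 * 1.426142 - $4,248.42 * 4.592047
Balance = $7,445.14

$7,445.14


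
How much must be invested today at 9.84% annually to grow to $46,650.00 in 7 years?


Formula: PV = FV / (1 + r)^n
Substituting: PV = $46,650.00 / (1 + 0.0984)^7
Discount factor: (1.0984)^7 = 1.928962
PV = $46,650.00 / 1.928962 = $24,183.99

$24,183.99


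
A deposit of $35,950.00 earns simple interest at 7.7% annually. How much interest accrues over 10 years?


Formula: I = P * r * t
Substituting: I = $35,950.00 * 0.077 * 10
Step: I = $35,950.00 * 0.77
I = $27,681.50

$27,681.50


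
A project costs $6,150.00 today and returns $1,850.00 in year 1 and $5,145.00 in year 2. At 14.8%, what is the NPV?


Formula: NPV = C0 + C1/(1+r) + C2/(1+r)^2
Discount C1: $1,850.00 / (1 + 0.148) = $1,611.50
Discount C2: $5,145.00 / (1 + 0.148)^2 = $3,903.93
NPV = -$6,150.00 + $1,611.50 + $3,903.93 = -$634.58

-$634.58


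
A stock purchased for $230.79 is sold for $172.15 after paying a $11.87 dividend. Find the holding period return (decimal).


Formula: HPR = (P1 - P0 + D) / P0
Gain: $172.15 - $230.79 + $11.87 = -$46.77
HPR = -$46.77 / $230.79 = -0.2027

-0.2027


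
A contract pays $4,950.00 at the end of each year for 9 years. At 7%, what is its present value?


Formula: PV = PMT * (1 - (1+r)^(-n)) / r
Discount factor: (1 + 0.07)^(-9) = 0.543934
Bracket: 1 - 0.543934 = 0.456066
PV = $4,950.00 * 0.456066 / 0.07 = $32,250.40

$32,250.40
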